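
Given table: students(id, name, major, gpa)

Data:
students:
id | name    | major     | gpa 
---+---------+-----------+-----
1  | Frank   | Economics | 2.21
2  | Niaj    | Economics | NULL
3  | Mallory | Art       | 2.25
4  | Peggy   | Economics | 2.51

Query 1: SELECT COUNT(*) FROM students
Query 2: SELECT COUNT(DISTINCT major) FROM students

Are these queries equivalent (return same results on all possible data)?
No, not equivalent

Query 1 returns: [(4,)]
Query 2 returns: [(2,)]

Reason: COUNT(*) counts rows, COUNT(DISTINCT major) counts unique majors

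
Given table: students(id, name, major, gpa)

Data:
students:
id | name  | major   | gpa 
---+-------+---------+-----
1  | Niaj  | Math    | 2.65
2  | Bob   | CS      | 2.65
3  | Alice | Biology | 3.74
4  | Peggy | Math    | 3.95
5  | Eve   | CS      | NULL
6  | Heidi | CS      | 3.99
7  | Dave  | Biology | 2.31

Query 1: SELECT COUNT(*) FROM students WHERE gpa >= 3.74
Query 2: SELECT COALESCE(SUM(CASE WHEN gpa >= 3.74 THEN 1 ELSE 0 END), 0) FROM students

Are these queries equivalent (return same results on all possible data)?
Yes, equivalent

Both queries return: [(3,)]

Reason: COUNT with WHERE vs conditional SUM (COALESCE handles empty-table NULL)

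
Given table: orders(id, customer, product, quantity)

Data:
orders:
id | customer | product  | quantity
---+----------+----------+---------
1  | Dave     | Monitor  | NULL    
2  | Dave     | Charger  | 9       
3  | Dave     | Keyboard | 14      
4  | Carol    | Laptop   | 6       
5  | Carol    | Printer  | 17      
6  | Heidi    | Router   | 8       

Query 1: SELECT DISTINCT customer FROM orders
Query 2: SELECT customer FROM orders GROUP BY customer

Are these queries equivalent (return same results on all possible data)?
Yes, equivalent

Both queries return: [('Carol',), ('Dave',), ('Heidi',)]

Reason: Both get unique customers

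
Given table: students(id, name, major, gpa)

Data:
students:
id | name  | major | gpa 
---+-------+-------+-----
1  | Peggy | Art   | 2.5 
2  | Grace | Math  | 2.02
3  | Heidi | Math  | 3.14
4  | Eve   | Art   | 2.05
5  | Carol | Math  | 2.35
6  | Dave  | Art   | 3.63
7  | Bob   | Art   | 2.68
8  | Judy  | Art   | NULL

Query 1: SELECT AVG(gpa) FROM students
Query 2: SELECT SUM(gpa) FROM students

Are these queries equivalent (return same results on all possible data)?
No, not equivalent

Query 1 returns: [(2.6242857142857146,)]
Query 2 returns: [(18.37,)]

Reason: AVG vs SUM give different aggregate values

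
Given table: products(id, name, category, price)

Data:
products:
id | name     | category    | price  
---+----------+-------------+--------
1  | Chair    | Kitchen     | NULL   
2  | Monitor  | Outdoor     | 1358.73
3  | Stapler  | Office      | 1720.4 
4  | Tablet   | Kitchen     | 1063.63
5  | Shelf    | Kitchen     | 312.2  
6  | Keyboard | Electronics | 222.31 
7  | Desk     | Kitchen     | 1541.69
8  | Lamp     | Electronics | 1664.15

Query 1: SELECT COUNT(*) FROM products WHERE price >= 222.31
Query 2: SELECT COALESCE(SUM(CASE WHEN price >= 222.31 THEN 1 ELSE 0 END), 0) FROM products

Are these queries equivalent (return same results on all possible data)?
Yes, equivalent

Both queries return: [(7,)]

Reason: COUNT with WHERE vs conditional SUM (COALESCE handles empty-table NULL)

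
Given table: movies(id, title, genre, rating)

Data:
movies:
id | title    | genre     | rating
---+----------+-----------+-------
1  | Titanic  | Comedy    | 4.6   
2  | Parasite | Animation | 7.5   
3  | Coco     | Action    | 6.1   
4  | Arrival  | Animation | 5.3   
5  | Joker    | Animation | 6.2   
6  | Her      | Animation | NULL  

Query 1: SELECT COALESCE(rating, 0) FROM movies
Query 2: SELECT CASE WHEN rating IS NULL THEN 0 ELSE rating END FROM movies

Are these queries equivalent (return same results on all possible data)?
Yes, equivalent

Both queries return: [(0,), (4.6,), (5.3,), (6.1,), (6.2,), (7.5,)]

Reason: COALESCE vs CASE for NULL handling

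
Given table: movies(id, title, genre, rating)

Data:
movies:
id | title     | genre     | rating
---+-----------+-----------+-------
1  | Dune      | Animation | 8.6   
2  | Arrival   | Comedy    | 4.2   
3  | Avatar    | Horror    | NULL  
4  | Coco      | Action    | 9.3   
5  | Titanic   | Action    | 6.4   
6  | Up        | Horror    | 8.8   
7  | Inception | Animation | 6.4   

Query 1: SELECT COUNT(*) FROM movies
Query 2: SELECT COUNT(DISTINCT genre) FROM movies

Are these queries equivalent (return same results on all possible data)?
No, not equivalent

Query 1 returns: [(7,)]
Query 2 returns: [(4,)]

Reason: COUNT(*) counts rows, COUNT(DISTINCT genre) counts unique genres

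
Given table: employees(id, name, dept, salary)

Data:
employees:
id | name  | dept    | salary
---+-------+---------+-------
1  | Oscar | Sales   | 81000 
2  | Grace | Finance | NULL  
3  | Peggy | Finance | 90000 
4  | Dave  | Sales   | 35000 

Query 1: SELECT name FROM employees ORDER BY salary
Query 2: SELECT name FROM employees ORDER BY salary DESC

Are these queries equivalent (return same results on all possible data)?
No, not equivalent

Query 1 returns: [('Grace',), ('Dave',), ('Oscar',), ('Peggy',)]
Query 2 returns: [('Peggy',), ('Oscar',), ('Dave',), ('Grace',)]

Reason: ASC vs DESC gives opposite ordering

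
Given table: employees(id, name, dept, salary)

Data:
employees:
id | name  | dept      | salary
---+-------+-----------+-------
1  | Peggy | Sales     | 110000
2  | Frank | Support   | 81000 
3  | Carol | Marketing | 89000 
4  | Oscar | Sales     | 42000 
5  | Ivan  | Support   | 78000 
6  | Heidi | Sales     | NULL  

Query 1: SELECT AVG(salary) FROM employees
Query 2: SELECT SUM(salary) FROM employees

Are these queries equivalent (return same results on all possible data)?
No, not equivalent

Query 1 returns: [(80000.0,)]
Query 2 returns: [(400000,)]

Reason: AVG vs SUM give different aggregate values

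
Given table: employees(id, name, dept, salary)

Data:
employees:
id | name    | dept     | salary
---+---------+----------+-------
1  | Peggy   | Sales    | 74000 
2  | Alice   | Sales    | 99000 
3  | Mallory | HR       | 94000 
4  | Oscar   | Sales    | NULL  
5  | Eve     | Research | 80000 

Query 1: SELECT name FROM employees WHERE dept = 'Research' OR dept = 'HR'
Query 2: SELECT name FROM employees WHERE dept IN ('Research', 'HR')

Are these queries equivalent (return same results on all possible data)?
Yes, equivalent

Both queries return: [('Eve',), ('Mallory',)]

Reason: OR vs IN are equivalent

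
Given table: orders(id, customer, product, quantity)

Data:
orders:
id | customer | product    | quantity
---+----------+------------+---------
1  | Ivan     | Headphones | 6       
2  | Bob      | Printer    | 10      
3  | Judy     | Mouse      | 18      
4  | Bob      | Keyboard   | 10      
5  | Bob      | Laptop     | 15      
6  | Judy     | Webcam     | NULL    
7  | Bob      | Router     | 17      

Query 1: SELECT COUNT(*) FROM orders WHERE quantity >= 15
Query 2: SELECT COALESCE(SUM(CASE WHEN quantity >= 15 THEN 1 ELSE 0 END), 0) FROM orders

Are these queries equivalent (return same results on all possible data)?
Yes, equivalent

Both queries return: [(3,)]

Reason: COUNT with WHERE vs conditional SUM (COALESCE handles empty-table NULL)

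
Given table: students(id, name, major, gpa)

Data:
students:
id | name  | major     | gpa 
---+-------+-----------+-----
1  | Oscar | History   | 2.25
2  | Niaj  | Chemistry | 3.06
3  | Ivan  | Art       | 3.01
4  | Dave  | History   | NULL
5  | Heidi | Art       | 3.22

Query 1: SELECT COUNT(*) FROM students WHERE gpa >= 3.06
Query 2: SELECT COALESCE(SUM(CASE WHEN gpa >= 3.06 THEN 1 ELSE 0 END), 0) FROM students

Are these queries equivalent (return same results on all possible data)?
Yes, equivalent

Both queries return: [(2,)]

Reason: COUNT with WHERE vs conditional SUM (COALESCE handles empty-table NULL)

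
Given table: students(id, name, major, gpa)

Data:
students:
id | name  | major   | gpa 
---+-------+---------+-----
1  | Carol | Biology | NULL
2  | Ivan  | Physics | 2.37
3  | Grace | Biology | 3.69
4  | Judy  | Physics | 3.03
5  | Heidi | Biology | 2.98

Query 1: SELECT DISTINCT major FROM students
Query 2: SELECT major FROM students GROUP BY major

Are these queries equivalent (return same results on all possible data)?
Yes, equivalent

Both queries return: [('Biology',), ('Physics',)]

Reason: Both get unique majors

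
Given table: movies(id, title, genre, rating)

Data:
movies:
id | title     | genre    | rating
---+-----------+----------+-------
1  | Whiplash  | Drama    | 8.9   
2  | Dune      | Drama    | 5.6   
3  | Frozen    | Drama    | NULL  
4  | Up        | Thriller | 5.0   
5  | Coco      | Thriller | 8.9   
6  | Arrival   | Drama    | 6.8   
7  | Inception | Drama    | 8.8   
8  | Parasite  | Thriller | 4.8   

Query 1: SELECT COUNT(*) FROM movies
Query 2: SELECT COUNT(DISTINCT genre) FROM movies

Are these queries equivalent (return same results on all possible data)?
No, not equivalent

Query 1 returns: [(8,)]
Query 2 returns: [(2,)]

Reason: COUNT(*) counts rows, COUNT(DISTINCT genre) counts unique genres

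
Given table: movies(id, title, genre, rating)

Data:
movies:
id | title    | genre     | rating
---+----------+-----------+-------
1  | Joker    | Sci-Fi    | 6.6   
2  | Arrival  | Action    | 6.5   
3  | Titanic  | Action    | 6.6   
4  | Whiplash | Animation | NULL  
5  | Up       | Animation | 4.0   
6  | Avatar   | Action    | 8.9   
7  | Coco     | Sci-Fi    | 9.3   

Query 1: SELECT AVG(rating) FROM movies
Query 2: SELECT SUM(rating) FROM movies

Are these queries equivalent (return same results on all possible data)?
No, not equivalent

Query 1 returns: [(6.983333333333333,)]
Query 2 returns: [(41.9,)]

Reason: AVG vs SUM give different aggregate values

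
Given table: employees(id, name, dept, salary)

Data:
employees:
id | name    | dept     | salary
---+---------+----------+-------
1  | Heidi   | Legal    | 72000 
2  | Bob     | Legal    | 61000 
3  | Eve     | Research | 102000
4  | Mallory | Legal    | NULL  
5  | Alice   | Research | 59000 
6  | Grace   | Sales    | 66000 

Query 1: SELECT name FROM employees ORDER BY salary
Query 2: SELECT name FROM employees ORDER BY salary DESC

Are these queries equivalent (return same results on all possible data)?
No, not equivalent

Query 1 returns: [('Mallory',), ('Alice',), ('Bob',), ('Grace',), ('Heidi',), ('Eve',)]
Query 2 returns: [('Eve',), ('Heidi',), ('Grace',), ('Bob',), ('Alice',), ('Mallory',)]

Reason: ASC vs DESC gives opposite ordering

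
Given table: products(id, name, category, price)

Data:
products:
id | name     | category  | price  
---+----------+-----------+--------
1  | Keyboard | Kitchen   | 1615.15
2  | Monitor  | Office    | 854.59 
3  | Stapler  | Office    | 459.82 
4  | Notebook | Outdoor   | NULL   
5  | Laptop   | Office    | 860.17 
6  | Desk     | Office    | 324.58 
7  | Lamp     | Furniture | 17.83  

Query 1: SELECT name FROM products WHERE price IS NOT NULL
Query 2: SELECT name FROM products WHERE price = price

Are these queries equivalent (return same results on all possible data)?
Yes, equivalent

Both queries return: [('Desk',), ('Keyboard',), ('Lamp',), ('Laptop',), ('Monitor',), ('Stapler',)]

Reason: IS NOT NULL vs self-equality (both exclude NULLs)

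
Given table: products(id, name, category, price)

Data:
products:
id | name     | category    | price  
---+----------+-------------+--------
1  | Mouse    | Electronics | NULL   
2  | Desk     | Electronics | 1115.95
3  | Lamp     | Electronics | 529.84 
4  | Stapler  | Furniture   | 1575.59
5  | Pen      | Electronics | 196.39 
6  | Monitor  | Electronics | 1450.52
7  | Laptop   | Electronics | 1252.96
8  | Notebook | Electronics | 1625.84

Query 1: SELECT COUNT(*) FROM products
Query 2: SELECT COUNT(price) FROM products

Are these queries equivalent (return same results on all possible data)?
No, not equivalent

Query 1 returns: [(8,)]
Query 2 returns: [(7,)]

Reason: COUNT(*) includes NULLs, COUNT(column) excludes them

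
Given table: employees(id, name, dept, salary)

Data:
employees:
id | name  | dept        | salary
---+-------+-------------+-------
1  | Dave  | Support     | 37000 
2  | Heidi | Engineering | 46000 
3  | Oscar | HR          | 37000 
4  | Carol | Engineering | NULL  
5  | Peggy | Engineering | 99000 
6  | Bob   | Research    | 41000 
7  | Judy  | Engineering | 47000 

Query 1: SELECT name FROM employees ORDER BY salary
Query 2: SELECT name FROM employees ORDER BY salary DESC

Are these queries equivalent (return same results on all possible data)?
No, not equivalent

Query 1 returns: [('Carol',), ('Dave',), ('Oscar',), ('Bob',), ('Heidi',), ('Judy',), ('Peggy',)]
Query 2 returns: [('Peggy',), ('Judy',), ('Heidi',), ('Bob',), ('Dave',), ('Oscar',), ('Carol',)]

Reason: ASC vs DESC gives opposite ordering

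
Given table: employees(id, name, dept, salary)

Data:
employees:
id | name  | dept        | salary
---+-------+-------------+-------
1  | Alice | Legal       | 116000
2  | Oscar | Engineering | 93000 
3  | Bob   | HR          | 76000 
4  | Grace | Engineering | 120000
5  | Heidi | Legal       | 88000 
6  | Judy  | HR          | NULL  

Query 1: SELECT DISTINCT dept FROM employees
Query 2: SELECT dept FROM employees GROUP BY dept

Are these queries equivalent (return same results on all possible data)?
Yes, equivalent

Both queries return: [('Engineering',), ('HR',), ('Legal',)]

Reason: Both get unique depts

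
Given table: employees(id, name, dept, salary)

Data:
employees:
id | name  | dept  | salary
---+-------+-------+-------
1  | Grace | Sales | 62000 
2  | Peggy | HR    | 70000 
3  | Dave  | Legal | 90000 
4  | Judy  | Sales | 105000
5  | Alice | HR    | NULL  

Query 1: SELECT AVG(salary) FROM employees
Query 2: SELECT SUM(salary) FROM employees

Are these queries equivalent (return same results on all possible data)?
No, not equivalent

Query 1 returns: [(81750.0,)]
Query 2 returns: [(327000,)]

Reason: AVG vs SUM give different aggregate values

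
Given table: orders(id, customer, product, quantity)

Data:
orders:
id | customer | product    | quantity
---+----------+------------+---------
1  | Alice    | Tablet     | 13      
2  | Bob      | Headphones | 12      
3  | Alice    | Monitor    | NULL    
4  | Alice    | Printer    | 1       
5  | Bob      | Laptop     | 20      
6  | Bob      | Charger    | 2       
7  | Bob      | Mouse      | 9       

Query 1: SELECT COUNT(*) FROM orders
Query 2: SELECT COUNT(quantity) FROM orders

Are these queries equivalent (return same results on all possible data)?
No, not equivalent

Query 1 returns: [(7,)]
Query 2 returns: [(6,)]

Reason: COUNT(*) includes NULLs, COUNT(column) excludes them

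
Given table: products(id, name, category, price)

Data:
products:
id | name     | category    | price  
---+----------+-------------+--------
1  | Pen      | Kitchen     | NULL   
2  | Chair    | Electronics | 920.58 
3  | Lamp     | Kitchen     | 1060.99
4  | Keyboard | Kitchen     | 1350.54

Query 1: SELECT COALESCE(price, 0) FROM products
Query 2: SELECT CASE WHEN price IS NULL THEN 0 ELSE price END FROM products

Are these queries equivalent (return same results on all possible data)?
Yes, equivalent

Both queries return: [(0,), (920.58,), (1060.99,), (1350.54,)]

Reason: COALESCE vs CASE for NULL handling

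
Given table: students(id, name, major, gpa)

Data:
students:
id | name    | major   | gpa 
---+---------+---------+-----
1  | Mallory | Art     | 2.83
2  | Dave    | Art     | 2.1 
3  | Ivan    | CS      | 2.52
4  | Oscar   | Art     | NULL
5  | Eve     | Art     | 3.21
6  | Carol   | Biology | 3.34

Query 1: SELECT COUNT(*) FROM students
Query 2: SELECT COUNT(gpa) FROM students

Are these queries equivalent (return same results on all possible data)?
No, not equivalent

Query 1 returns: [(6,)]
Query 2 returns: [(5,)]

Reason: COUNT(*) includes NULLs, COUNT(column) excludes them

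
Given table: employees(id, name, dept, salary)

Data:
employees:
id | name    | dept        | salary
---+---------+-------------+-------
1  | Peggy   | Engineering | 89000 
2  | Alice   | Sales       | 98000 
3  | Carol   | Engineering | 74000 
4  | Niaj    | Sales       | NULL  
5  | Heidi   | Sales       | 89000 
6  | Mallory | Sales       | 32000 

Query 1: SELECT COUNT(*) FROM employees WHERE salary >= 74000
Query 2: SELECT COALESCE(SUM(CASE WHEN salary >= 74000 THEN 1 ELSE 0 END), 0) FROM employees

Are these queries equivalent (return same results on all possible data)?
Yes, equivalent

Both queries return: [(4,)]

Reason: COUNT with WHERE vs conditional SUM (COALESCE handles empty-table NULL)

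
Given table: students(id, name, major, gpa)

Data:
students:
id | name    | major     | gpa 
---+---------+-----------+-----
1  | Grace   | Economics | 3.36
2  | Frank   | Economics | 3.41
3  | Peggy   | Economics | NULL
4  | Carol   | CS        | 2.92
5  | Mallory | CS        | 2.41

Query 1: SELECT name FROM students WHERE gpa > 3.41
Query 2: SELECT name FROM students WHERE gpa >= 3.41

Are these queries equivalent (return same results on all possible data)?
No, not equivalent

Query 1 returns: []
Query 2 returns: [('Frank',)]

Reason: > vs >= gives different results when gpa = 3.41 exists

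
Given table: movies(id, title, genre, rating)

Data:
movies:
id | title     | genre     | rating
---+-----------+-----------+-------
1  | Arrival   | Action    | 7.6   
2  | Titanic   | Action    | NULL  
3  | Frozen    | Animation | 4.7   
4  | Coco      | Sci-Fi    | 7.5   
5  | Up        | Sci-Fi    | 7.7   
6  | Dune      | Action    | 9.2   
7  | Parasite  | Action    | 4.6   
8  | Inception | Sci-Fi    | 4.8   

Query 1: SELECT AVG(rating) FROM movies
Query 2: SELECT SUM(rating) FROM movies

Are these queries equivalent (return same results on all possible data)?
No, not equivalent

Query 1 returns: [(6.585714285714286,)]
Query 2 returns: [(46.1,)]

Reason: AVG vs SUM give different aggregate values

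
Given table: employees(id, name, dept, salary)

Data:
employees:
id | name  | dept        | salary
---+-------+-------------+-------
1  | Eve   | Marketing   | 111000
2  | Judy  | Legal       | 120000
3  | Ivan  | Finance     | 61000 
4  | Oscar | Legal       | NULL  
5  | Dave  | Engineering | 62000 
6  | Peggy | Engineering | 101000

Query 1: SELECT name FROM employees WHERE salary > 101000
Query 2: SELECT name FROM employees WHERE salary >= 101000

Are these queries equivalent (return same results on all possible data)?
No, not equivalent

Query 1 returns: [('Eve',), ('Judy',)]
Query 2 returns: [('Eve',), ('Judy',), ('Peggy',)]

Reason: > vs >= gives different results when salary = 101000 exists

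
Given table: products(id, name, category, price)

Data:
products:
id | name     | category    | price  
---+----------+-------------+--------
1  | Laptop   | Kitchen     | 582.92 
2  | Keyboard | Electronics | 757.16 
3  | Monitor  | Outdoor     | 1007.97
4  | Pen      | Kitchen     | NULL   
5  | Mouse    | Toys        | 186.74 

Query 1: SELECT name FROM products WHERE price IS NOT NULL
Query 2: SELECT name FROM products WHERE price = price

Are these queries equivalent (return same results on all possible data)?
Yes, equivalent

Both queries return: [('Keyboard',), ('Laptop',), ('Monitor',), ('Mouse',)]

Reason: IS NOT NULL vs self-equality (both exclude NULLs)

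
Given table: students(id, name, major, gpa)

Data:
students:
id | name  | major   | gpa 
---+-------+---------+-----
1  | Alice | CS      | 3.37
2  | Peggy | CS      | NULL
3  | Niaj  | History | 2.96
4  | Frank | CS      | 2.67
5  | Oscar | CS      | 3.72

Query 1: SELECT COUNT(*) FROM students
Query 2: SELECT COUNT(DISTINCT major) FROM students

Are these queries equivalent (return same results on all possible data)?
No, not equivalent

Query 1 returns: [(5,)]
Query 2 returns: [(2,)]

Reason: COUNT(*) counts rows, COUNT(DISTINCT major) counts unique majors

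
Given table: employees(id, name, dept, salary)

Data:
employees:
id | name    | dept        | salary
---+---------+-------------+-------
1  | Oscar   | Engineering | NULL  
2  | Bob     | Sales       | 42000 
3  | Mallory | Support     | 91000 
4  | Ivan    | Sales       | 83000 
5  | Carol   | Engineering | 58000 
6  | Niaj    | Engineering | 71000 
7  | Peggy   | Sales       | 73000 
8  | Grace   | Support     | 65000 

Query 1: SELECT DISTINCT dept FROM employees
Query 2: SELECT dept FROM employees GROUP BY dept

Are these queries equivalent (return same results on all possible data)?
Yes, equivalent

Both queries return: [('Engineering',), ('Sales',), ('Support',)]

Reason: Both get unique depts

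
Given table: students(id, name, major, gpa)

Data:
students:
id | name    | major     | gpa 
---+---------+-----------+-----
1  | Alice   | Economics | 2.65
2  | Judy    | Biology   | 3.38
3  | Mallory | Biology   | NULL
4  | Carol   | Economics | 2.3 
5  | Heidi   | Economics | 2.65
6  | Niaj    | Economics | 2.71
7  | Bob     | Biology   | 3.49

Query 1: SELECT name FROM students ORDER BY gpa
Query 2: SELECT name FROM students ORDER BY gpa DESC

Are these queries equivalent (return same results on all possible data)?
No, not equivalent

Query 1 returns: [('Mallory',), ('Carol',), ('Alice',), ('Heidi',), ('Niaj',), ('Judy',), ('Bob',)]
Query 2 returns: [('Bob',), ('Judy',), ('Niaj',), ('Alice',), ('Heidi',), ('Carol',), ('Mallory',)]

Reason: ASC vs DESC gives opposite ordering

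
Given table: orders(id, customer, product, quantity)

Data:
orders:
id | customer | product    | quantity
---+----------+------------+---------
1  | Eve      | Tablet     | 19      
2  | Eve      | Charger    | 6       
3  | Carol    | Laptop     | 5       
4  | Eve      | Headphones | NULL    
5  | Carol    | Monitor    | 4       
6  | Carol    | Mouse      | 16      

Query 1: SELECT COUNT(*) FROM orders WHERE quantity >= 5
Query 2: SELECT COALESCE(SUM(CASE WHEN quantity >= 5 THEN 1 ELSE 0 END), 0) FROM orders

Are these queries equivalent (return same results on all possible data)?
Yes, equivalent

Both queries return: [(4,)]

Reason: COUNT with WHERE vs conditional SUM (COALESCE handles empty-table NULL)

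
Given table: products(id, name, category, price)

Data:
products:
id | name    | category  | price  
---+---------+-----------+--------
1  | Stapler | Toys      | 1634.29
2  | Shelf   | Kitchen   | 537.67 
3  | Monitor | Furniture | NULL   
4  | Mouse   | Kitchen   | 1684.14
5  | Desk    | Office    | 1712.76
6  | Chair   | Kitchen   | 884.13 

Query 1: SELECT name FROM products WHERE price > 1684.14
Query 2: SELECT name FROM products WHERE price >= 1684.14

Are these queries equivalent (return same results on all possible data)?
No, not equivalent

Query 1 returns: [('Desk',)]
Query 2 returns: [('Mouse',), ('Desk',)]

Reason: > vs >= gives different results when price = 1684.14 exists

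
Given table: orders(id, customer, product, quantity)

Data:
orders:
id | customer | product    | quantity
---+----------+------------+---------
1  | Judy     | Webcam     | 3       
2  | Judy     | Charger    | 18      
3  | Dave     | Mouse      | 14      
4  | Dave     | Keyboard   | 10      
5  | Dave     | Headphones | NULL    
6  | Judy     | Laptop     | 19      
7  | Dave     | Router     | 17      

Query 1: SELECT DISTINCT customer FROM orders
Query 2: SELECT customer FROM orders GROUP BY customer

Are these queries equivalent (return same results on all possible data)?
Yes, equivalent

Both queries return: [('Dave',), ('Judy',)]

Reason: Both get unique customers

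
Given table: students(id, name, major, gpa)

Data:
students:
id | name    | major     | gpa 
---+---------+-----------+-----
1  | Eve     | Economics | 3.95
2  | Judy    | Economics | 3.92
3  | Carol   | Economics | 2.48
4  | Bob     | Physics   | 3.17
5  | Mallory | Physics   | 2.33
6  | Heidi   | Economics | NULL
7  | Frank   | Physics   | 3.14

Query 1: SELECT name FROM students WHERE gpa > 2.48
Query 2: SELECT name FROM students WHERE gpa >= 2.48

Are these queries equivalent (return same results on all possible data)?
No, not equivalent

Query 1 returns: [('Eve',), ('Judy',), ('Bob',), ('Frank',)]
Query 2 returns: [('Eve',), ('Judy',), ('Carol',), ('Bob',), ('Frank',)]

Reason: > vs >= gives different results when gpa = 2.48 exists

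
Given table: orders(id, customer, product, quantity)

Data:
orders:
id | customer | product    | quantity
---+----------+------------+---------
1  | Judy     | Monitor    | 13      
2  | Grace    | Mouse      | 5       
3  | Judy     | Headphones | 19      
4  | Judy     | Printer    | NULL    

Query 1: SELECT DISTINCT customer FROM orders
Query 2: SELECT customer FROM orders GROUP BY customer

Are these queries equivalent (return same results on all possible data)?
Yes, equivalent

Both queries return: [('Grace',), ('Judy',)]

Reason: Both get unique customers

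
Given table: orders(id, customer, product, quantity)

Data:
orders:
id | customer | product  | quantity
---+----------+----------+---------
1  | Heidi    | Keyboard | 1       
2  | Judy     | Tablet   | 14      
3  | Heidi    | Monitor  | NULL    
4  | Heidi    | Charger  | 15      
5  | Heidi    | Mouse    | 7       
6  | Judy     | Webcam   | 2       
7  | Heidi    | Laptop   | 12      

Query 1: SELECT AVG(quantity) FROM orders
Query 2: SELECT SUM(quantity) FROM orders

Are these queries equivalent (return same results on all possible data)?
No, not equivalent

Query 1 returns: [(8.5,)]
Query 2 returns: [(51,)]

Reason: AVG vs SUM give different aggregate values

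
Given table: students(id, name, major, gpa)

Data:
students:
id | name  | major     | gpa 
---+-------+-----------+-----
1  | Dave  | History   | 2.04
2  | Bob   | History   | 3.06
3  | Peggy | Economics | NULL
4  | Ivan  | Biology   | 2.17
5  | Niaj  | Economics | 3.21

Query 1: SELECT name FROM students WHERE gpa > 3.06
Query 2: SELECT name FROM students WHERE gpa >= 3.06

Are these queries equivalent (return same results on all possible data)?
No, not equivalent

Query 1 returns: [('Niaj',)]
Query 2 returns: [('Bob',), ('Niaj',)]

Reason: > vs >= gives different results when gpa = 3.06 exists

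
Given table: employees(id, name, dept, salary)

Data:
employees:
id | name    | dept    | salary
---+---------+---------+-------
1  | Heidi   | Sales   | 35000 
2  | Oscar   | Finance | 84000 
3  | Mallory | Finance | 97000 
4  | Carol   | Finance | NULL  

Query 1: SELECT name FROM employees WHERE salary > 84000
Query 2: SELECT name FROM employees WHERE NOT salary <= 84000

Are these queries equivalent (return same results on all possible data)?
Yes, equivalent

Both queries return: [('Mallory',)]

Reason: Both filter salary > 84000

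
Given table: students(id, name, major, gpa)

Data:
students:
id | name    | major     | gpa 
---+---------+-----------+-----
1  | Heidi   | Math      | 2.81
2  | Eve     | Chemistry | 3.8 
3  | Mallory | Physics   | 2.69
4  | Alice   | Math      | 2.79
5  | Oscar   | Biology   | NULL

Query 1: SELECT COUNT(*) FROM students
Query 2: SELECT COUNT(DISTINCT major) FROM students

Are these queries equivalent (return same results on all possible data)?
No, not equivalent

Query 1 returns: [(5,)]
Query 2 returns: [(4,)]

Reason: COUNT(*) counts rows, COUNT(DISTINCT major) counts unique majors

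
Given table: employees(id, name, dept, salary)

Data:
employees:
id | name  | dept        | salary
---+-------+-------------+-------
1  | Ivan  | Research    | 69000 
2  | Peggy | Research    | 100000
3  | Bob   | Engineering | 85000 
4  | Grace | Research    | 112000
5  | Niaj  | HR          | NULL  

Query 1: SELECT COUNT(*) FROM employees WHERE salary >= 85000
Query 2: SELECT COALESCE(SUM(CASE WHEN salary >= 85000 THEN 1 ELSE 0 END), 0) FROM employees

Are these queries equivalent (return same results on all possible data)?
Yes, equivalent

Both queries return: [(3,)]

Reason: COUNT with WHERE vs conditional SUM (COALESCE handles empty-table NULL)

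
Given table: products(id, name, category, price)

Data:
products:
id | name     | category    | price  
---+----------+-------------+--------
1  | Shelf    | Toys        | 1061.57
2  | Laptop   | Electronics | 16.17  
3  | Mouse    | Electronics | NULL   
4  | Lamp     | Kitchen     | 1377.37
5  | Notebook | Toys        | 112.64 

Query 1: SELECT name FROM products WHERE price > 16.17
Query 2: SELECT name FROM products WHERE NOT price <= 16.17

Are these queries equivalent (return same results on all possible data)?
Yes, equivalent

Both queries return: [('Lamp',), ('Notebook',), ('Shelf',)]

Reason: Both filter price > 16.17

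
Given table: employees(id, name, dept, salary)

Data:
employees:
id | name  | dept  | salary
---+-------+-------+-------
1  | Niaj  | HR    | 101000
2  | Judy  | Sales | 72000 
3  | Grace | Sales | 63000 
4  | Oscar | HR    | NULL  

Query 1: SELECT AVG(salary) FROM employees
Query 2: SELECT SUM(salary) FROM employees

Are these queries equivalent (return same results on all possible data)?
No, not equivalent

Query 1 returns: [(78666.66666666667,)]
Query 2 returns: [(236000,)]

Reason: AVG vs SUM give different aggregate values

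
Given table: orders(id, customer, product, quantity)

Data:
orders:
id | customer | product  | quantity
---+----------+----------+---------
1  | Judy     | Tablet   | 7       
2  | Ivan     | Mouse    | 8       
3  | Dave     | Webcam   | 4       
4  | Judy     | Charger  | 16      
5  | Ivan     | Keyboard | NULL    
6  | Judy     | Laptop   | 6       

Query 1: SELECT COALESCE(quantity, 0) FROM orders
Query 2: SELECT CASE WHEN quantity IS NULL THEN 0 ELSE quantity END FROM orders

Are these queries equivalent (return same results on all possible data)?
Yes, equivalent

Both queries return: [(0,), (4,), (6,), (7,), (8,), (16,)]

Reason: COALESCE vs CASE for NULL handling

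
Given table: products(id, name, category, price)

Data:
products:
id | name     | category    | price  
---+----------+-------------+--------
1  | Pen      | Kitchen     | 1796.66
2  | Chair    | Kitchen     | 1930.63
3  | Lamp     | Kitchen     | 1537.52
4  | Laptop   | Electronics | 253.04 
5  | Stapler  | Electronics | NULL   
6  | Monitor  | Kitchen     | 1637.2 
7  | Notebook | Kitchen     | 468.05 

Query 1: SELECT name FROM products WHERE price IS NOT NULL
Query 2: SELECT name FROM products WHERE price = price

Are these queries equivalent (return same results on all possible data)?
Yes, equivalent

Both queries return: [('Chair',), ('Lamp',), ('Laptop',), ('Monitor',), ('Notebook',), ('Pen',)]

Reason: IS NOT NULL vs self-equality (both exclude NULLs)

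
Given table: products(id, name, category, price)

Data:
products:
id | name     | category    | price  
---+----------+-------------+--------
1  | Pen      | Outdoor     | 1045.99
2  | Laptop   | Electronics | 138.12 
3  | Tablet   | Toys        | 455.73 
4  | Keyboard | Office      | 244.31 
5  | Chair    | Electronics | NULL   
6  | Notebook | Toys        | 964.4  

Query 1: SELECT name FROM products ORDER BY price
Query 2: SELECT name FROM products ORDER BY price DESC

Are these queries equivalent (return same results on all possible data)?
No, not equivalent

Query 1 returns: [('Chair',), ('Laptop',), ('Keyboard',), ('Tablet',), ('Notebook',), ('Pen',)]
Query 2 returns: [('Pen',), ('Notebook',), ('Tablet',), ('Keyboard',), ('Laptop',), ('Chair',)]

Reason: ASC vs DESC gives opposite ordering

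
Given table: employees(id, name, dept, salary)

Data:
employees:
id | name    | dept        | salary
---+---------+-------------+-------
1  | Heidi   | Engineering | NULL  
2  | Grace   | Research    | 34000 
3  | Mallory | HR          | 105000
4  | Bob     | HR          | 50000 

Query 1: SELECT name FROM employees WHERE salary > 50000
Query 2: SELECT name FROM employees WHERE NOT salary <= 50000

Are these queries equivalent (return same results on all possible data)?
Yes, equivalent

Both queries return: [('Mallory',)]

Reason: Both filter salary > 50000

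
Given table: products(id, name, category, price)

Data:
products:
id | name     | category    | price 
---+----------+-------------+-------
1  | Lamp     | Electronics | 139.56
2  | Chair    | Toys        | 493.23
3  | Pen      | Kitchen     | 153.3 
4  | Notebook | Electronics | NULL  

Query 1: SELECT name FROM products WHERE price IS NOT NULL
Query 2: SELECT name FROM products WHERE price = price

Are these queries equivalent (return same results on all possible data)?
Yes, equivalent

Both queries return: [('Chair',), ('Lamp',), ('Pen',)]

Reason: IS NOT NULL vs self-equality (both exclude NULLs)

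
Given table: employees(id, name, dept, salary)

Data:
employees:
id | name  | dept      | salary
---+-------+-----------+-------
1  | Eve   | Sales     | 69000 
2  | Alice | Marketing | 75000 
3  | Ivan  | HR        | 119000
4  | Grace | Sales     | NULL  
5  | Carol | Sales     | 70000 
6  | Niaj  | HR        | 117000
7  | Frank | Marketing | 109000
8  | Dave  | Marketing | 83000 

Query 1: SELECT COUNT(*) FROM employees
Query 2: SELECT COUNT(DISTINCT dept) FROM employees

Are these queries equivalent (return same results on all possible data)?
No, not equivalent

Query 1 returns: [(8,)]
Query 2 returns: [(3,)]

Reason: COUNT(*) counts rows, COUNT(DISTINCT dept) counts unique depts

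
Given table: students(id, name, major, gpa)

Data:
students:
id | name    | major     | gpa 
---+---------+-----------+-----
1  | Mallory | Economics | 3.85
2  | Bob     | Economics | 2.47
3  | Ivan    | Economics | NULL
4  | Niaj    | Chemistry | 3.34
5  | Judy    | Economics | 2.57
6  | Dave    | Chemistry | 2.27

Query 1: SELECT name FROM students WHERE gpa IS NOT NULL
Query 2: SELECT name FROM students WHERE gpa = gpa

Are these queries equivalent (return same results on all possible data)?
Yes, equivalent

Both queries return: [('Bob',), ('Dave',), ('Judy',), ('Mallory',), ('Niaj',)]

Reason: IS NOT NULL vs self-equality (both exclude NULLs)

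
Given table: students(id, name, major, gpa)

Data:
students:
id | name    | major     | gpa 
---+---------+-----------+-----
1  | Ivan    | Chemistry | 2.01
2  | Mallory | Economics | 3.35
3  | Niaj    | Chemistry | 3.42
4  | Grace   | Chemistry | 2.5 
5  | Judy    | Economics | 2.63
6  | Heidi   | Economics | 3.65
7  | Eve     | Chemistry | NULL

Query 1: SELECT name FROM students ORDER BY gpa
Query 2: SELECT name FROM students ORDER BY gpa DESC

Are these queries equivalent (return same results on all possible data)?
No, not equivalent

Query 1 returns: [('Eve',), ('Ivan',), ('Grace',), ('Judy',), ('Mallory',), ('Niaj',), ('Heidi',)]
Query 2 returns: [('Heidi',), ('Niaj',), ('Mallory',), ('Judy',), ('Grace',), ('Ivan',), ('Eve',)]

Reason: ASC vs DESC gives opposite ordering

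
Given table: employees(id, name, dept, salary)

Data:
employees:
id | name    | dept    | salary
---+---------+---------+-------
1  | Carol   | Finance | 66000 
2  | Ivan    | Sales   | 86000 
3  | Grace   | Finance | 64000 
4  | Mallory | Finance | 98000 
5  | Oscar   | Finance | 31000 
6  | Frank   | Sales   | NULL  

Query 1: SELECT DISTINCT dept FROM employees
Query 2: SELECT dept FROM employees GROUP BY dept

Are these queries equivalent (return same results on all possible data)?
Yes, equivalent

Both queries return: [('Finance',), ('Sales',)]

Reason: Both get unique depts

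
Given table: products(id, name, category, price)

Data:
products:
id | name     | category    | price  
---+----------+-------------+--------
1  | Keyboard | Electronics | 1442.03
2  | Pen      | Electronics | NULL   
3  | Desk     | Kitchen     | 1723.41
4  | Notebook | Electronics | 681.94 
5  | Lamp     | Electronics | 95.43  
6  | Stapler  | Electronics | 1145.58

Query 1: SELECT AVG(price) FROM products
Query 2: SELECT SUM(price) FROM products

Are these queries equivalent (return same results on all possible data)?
No, not equivalent

Query 1 returns: [(1017.6780000000001,)]
Query 2 returns: [(5088.39,)]

Reason: AVG vs SUM give different aggregate values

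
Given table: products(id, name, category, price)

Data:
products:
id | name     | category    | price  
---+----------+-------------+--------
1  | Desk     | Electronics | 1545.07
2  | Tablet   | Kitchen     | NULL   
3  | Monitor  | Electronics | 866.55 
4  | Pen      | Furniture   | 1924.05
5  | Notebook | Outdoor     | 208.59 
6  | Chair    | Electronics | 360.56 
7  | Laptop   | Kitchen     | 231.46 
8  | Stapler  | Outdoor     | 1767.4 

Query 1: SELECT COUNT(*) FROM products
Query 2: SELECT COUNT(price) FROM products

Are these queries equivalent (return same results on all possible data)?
No, not equivalent

Query 1 returns: [(8,)]
Query 2 returns: [(7,)]

Reason: COUNT(*) includes NULLs, COUNT(column) excludes them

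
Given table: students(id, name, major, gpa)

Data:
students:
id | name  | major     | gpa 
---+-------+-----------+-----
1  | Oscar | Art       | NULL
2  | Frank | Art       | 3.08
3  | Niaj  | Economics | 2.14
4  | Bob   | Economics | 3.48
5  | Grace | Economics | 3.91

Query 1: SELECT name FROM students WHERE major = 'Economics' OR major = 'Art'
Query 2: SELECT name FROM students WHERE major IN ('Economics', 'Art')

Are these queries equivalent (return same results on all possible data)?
Yes, equivalent

Both queries return: [('Bob',), ('Frank',), ('Grace',), ('Niaj',), ('Oscar',)]

Reason: OR vs IN are equivalent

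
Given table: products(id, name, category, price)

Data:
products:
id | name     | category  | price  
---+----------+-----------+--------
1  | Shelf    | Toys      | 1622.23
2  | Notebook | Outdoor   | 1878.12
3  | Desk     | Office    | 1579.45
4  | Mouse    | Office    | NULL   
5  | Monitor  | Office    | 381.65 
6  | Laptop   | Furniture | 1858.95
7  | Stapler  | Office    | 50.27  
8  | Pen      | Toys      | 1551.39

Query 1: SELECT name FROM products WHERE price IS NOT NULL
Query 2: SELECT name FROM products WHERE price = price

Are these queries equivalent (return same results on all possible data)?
Yes, equivalent

Both queries return: [('Desk',), ('Laptop',), ('Monitor',), ('Notebook',), ('Pen',), ('Shelf',), ('Stapler',)]

Reason: IS NOT NULL vs self-equality (both exclude NULLs)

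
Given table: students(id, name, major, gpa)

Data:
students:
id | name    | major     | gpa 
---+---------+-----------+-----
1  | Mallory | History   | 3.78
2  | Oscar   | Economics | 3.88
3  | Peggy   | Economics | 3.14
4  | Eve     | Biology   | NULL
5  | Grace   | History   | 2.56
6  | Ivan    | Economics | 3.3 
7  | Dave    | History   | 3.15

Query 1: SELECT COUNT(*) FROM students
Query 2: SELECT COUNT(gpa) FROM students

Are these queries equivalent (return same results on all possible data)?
No, not equivalent

Query 1 returns: [(7,)]
Query 2 returns: [(6,)]

Reason: COUNT(*) includes NULLs, COUNT(column) excludes them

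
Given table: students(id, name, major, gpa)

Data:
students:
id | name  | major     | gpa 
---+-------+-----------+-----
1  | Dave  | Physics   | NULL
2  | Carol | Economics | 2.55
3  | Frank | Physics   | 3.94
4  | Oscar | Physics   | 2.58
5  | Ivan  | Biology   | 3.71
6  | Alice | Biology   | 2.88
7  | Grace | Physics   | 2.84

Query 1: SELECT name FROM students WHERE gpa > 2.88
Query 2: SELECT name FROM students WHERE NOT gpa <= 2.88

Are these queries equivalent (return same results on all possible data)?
Yes, equivalent

Both queries return: [('Frank',), ('Ivan',)]

Reason: Both filter gpa > 2.88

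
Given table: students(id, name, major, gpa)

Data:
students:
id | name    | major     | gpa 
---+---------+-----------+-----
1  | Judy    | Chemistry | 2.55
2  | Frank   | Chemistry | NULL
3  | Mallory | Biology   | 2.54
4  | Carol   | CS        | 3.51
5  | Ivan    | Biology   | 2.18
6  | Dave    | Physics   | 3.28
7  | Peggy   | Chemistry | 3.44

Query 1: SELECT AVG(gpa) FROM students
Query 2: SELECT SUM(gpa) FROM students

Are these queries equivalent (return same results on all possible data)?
No, not equivalent

Query 1 returns: [(2.9166666666666665,)]
Query 2 returns: [(17.5,)]

Reason: AVG vs SUM give different aggregate values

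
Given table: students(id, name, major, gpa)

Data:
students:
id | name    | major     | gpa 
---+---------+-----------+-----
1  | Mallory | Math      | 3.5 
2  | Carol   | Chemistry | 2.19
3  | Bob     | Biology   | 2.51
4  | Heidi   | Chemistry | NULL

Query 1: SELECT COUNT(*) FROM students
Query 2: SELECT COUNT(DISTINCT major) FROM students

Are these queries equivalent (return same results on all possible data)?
No, not equivalent

Query 1 returns: [(4,)]
Query 2 returns: [(3,)]

Reason: COUNT(*) counts rows, COUNT(DISTINCT major) counts unique majors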